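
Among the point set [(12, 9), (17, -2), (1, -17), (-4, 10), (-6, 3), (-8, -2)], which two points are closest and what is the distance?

Computing all pairwise distances among 6 points:

d((12, 9), (17, -2)) = 12.083
d((12, 9), (1, -17)) = 28.2312
d((12, 9), (-4, 10)) = 16.0312
d((12, 9), (-6, 3)) = 18.9737
d((12, 9), (-8, -2)) = 22.8254
d((17, -2), (1, -17)) = 21.9317
d((17, -2), (-4, 10)) = 24.1868
d((17, -2), (-6, 3)) = 23.5372
d((17, -2), (-8, -2)) = 25.0
d((1, -17), (-4, 10)) = 27.4591
d((1, -17), (-6, 3)) = 21.1896
d((1, -17), (-8, -2)) = 17.4929
d((-4, 10), (-6, 3)) = 7.2801
d((-4, 10), (-8, -2)) = 12.6491
d((-6, 3), (-8, -2)) = 5.3852 <-- minimum

Closest pair: (-6, 3) and (-8, -2) with distance 5.3852

The closest pair is (-6, 3) and (-8, -2) with Euclidean distance 5.3852. For 6 points, brute-force pairwise comparison is shown above. For large n, the divide-and-conquer algorithm (sort by x, recurse on halves, check the dividing strip) achieves O(n log n).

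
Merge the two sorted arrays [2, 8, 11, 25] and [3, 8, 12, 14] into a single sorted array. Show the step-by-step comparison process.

Merging process:

Compare 2 vs 3: take 2 from left. Merged: [2]
Compare 8 vs 3: take 3 from right. Merged: [2, 3]
Compare 8 vs 8: take 8 from left. Merged: [2, 3, 8]
Compare 11 vs 8: take 8 from right. Merged: [2, 3, 8, 8]
Compare 11 vs 12: take 11 from left. Merged: [2, 3, 8, 8, 11]
Compare 25 vs 12: take 12 from right. Merged: [2, 3, 8, 8, 11, 12]
Compare 25 vs 14: take 14 from right. Merged: [2, 3, 8, 8, 11, 12, 14]
Append remaining from left: [25]. Merged: [2, 3, 8, 8, 11, 12, 14, 25]

Final merged array: [2, 3, 8, 8, 11, 12, 14, 25]
Total comparisons: 7

The merged array is [2, 3, 8, 8, 11, 12, 14, 25], requiring 7 comparisons. The merge step runs in O(n) time where n is the total number of elements.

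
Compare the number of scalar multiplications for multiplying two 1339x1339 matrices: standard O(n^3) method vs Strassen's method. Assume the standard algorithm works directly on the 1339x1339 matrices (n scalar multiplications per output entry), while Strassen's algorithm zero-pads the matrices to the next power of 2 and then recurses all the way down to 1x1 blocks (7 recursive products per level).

Matrix multiplication for 1339x1339 matrices:

Strassen's algorithm requires power-of-2 dimensions. Pad 1339x1339 to 2048x2048 (next power of 2).

Standard algorithm: 1339^3 = 2400721219 multiplications
Strassen's algorithm: 7^(log2(2048)) = 7^11 = 1977326743 multiplications
Savings: 2400721219 - 1977326743 = 423394476 multiplications

Standard: 2400721219 multiplications (1339^3). Strassen: 1977326743 multiplications (7^11, after padding to 2048x2048). Strassen reduces 8 recursive multiplications to 7 at each level.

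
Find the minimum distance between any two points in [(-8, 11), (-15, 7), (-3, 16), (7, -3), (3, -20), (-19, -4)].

Computing all pairwise distances among 6 points:

d((-8, 11), (-15, 7)) = 8.0623
d((-8, 11), (-3, 16)) = 7.0711 <-- minimum
d((-8, 11), (7, -3)) = 20.5183
d((-8, 11), (3, -20)) = 32.8938
d((-8, 11), (-19, -4)) = 18.6011
d((-15, 7), (-3, 16)) = 15.0
d((-15, 7), (7, -3)) = 24.1661
d((-15, 7), (3, -20)) = 32.45
d((-15, 7), (-19, -4)) = 11.7047
d((-3, 16), (7, -3)) = 21.4709
d((-3, 16), (3, -20)) = 36.4966
d((-3, 16), (-19, -4)) = 25.6125
d((7, -3), (3, -20)) = 17.4642
d((7, -3), (-19, -4)) = 26.0192
d((3, -20), (-19, -4)) = 27.2029

Closest pair: (-8, 11) and (-3, 16) with distance 7.0711

The closest pair is (-8, 11) and (-3, 16) with Euclidean distance 7.0711. For 6 points, brute-force pairwise comparison is shown above. For large n, the divide-and-conquer algorithm (sort by x, recurse on halves, check the dividing strip) achieves O(n log n).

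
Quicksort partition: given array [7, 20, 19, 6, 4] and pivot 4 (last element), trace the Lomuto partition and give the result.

Lomuto partition with pivot = 4:

Initial array: [7, 20, 19, 6, 4]

arr[0]=7 > 4: no swap
arr[1]=20 > 4: no swap
arr[2]=19 > 4: no swap
arr[3]=6 > 4: no swap

Place pivot at position 0: [4, 20, 19, 6, 7]
Pivot position: 0

After partitioning with pivot 4, the array becomes [4, 20, 19, 6, 7]. The pivot is placed at index 0. All elements to the left of the pivot are <= 4, and all elements to the right are > 4.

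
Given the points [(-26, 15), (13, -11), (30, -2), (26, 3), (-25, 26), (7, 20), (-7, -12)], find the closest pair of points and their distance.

Computing all pairwise distances among 7 points:

d((-26, 15), (13, -11)) = 46.8722
d((-26, 15), (30, -2)) = 58.5235
d((-26, 15), (26, 3)) = 53.3667
d((-26, 15), (-25, 26)) = 11.0454
d((-26, 15), (7, 20)) = 33.3766
d((-26, 15), (-7, -12)) = 33.0151
d((13, -11), (30, -2)) = 19.2354
d((13, -11), (26, 3)) = 19.105
d((13, -11), (-25, 26)) = 53.0377
d((13, -11), (7, 20)) = 31.5753
d((13, -11), (-7, -12)) = 20.025
d((30, -2), (26, 3)) = 6.4031 <-- minimum
d((30, -2), (-25, 26)) = 61.7171
d((30, -2), (7, 20)) = 31.8277
d((30, -2), (-7, -12)) = 38.3275
d((26, 3), (-25, 26)) = 55.9464
d((26, 3), (7, 20)) = 25.4951
d((26, 3), (-7, -12)) = 36.2491
d((-25, 26), (7, 20)) = 32.5576
d((-25, 26), (-7, -12)) = 42.0476
d((7, 20), (-7, -12)) = 34.9285

Closest pair: (30, -2) and (26, 3) with distance 6.4031

The closest pair is (30, -2) and (26, 3) with Euclidean distance 6.4031. For 7 points, brute-force pairwise comparison is shown above. For large n, the divide-and-conquer algorithm (sort by x, recurse on halves, check the dividing strip) achieves O(n log n).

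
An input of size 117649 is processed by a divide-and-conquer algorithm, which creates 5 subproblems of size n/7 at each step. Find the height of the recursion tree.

For divide and conquer with division factor 7:

Problem sizes at each level:
Level 0: 117649
Level 1: 16807
Level 2: 2401
Level 3: 343
Level 4: 49
Level 5: 7
Level 6: 1

The root is level 0 and the size-1 base case is level 6 (the tree spans levels 0 through 6, i.e. 7 levels counting the root), so the depth is the number of divisions: log_7(117649) = 6

The recursion tree depth is log_7(117649) = 6. At each level, the problem size is divided by 7, so it takes 6 divisions to reduce to a base case of size 1. The algorithm makes 5 recursive calls at each level.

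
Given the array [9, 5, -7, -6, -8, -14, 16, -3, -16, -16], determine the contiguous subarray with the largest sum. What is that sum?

Using Kadane's algorithm on [9, 5, -7, -6, -8, -14, 16, -3, -16, -16]:

Scanning through the array:
Position 1 (value 5): max_ending_here = 14, max_so_far = 14
Position 2 (value -7): max_ending_here = 7, max_so_far = 14
Position 3 (value -6): max_ending_here = 1, max_so_far = 14
Position 4 (value -8): max_ending_here = -7, max_so_far = 14
Position 5 (value -14): max_ending_here = -14, max_so_far = 14
Position 6 (value 16): max_ending_here = 16, max_so_far = 16
Position 7 (value -3): max_ending_here = 13, max_so_far = 16
Position 8 (value -16): max_ending_here = -3, max_so_far = 16
Position 9 (value -16): max_ending_here = -16, max_so_far = 16

Maximum subarray: [16]
Maximum sum: 16

The maximum subarray is [16] with sum 16. This subarray runs from index 6 to index 6.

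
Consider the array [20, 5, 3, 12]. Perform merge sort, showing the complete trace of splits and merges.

Merge sort trace:

Split: [20, 5, 3, 12] -> [20, 5] and [3, 12]
  Split: [20, 5] -> [20] and [5]
  Merge: [20] + [5] -> [5, 20]
  Split: [3, 12] -> [3] and [12]
  Merge: [3] + [12] -> [3, 12]
Merge: [5, 20] + [3, 12] -> [3, 5, 12, 20]

Final sorted array: [3, 5, 12, 20]

The merge sort proceeds by recursively splitting the array and merging sorted halves.
After all merges, the sorted array is [3, 5, 12, 20].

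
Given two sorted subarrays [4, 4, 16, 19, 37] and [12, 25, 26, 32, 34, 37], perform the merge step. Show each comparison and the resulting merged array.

Merging process:

Compare 4 vs 12: take 4 from left. Merged: [4]
Compare 4 vs 12: take 4 from left. Merged: [4, 4]
Compare 16 vs 12: take 12 from right. Merged: [4, 4, 12]
Compare 16 vs 25: take 16 from left. Merged: [4, 4, 12, 16]
Compare 19 vs 25: take 19 from left. Merged: [4, 4, 12, 16, 19]
Compare 37 vs 25: take 25 from right. Merged: [4, 4, 12, 16, 19, 25]
Compare 37 vs 26: take 26 from right. Merged: [4, 4, 12, 16, 19, 25, 26]
Compare 37 vs 32: take 32 from right. Merged: [4, 4, 12, 16, 19, 25, 26, 32]
Compare 37 vs 34: take 34 from right. Merged: [4, 4, 12, 16, 19, 25, 26, 32, 34]
Compare 37 vs 37: take 37 from left. Merged: [4, 4, 12, 16, 19, 25, 26, 32, 34, 37]
Append remaining from right: [37]. Merged: [4, 4, 12, 16, 19, 25, 26, 32, 34, 37, 37]

Final merged array: [4, 4, 12, 16, 19, 25, 26, 32, 34, 37, 37]
Total comparisons: 10

The merged array is [4, 4, 12, 16, 19, 25, 26, 32, 34, 37, 37], requiring 10 comparisons. The merge step runs in O(n) time where n is the total number of elements.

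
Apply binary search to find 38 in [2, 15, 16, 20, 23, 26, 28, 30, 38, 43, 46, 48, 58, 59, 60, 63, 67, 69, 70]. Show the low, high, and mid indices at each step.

Binary search for 38 in [2, 15, 16, 20, 23, 26, 28, 30, 38, 43, 46, 48, 58, 59, 60, 63, 67, 69, 70]:

lo=0, hi=18, mid=9, arr[mid]=43 -> 43 > 38, search left half
lo=0, hi=8, mid=4, arr[mid]=23 -> 23 < 38, search right half
lo=5, hi=8, mid=6, arr[mid]=28 -> 28 < 38, search right half
lo=7, hi=8, mid=7, arr[mid]=30 -> 30 < 38, search right half
lo=8, hi=8, mid=8, arr[mid]=38 -> Found target at index 8!

Binary search finds 38 at index 8 after 5 comparisons. The search repeatedly halves the search space by comparing with the middle element.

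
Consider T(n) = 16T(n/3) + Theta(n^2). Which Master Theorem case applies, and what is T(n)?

Master Theorem for T(n) = 16T(n/3) + O(n^2):

a = 16, b = 3, c = 2
log_b(a) = log_3(16) = 2.5237

Case 1: c = 2 < log_3(16) = 2.5237
T(n) = O(n^(log_3 16))

For T(n) = 16T(n/3) + O(n^2): log_3(16) = 2.5237. This is Case 1 of the Master Theorem (c < log_b(a), work dominated by leaves), giving O(n^(log_3 16)).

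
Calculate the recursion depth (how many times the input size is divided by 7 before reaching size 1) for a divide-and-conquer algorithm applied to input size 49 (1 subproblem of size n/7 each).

For divide and conquer with division factor 7:

Problem sizes at each level:
Level 0: 49
Level 1: 7
Level 2: 1

The root is level 0 and the size-1 base case is level 2 (the tree spans levels 0 through 2, i.e. 3 levels counting the root), so the depth is the number of divisions: log_7(49) = 2

The recursion tree depth is log_7(49) = 2. At each level, the problem size is divided by 7, so it takes 2 divisions to reduce to a base case of size 1. The algorithm makes 1 recursive call at each level.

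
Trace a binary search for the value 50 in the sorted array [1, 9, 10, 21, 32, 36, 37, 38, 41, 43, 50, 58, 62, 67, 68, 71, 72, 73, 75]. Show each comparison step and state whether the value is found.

Binary search for 50 in [1, 9, 10, 21, 32, 36, 37, 38, 41, 43, 50, 58, 62, 67, 68, 71, 72, 73, 75]:

lo=0, hi=18, mid=9, arr[mid]=43 -> 43 < 50, search right half
lo=10, hi=18, mid=14, arr[mid]=68 -> 68 > 50, search left half
lo=10, hi=13, mid=11, arr[mid]=58 -> 58 > 50, search left half
lo=10, hi=10, mid=10, arr[mid]=50 -> Found target at index 10!

Binary search finds 50 at index 10 after 4 comparisons. The search repeatedly halves the search space by comparing with the middle element.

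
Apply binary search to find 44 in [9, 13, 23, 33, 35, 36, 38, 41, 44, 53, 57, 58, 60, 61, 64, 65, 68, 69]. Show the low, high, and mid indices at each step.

Binary search for 44 in [9, 13, 23, 33, 35, 36, 38, 41, 44, 53, 57, 58, 60, 61, 64, 65, 68, 69]:

lo=0, hi=17, mid=8, arr[mid]=44 -> Found target at index 8!

Binary search finds 44 at index 8 after 1 comparisons. The search repeatedly halves the search space by comparing with the middle element.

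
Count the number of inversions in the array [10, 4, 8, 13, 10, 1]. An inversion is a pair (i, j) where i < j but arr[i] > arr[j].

Finding inversions in [10, 4, 8, 13, 10, 1]:

(0, 1): arr[0]=10 > arr[1]=4
(0, 2): arr[0]=10 > arr[2]=8
(0, 5): arr[0]=10 > arr[5]=1
(1, 5): arr[1]=4 > arr[5]=1
(2, 5): arr[2]=8 > arr[5]=1
(3, 4): arr[3]=13 > arr[4]=10
(3, 5): arr[3]=13 > arr[5]=1
(4, 5): arr[4]=10 > arr[5]=1

Total inversions: 8

The array has 8 inversion(s): (0,1), (0,2), (0,5), (1,5), (2,5), (3,4), (3,5), (4,5). Each pair (i,j) satisfies i < j and arr[i] > arr[j].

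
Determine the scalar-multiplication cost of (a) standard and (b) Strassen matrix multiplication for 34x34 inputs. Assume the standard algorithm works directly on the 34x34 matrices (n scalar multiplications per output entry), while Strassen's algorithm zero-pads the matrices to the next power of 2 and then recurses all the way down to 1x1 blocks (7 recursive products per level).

Matrix multiplication for 34x34 matrices:

Strassen's algorithm requires power-of-2 dimensions. Pad 34x34 to 64x64 (next power of 2).

Standard algorithm: 34^3 = 39304 multiplications
Strassen's algorithm: 7^(log2(64)) = 7^6 = 117649 multiplications
Difference: 39304 - 117649 = -78345 (Strassen uses MORE here due to padding overhead — for small or just-over-power-of-2 n, padding can outweigh the per-level savings)

Standard: 39304 multiplications (34^3). Strassen: 117649 multiplications (7^6, after padding to 64x64). Strassen reduces 8 recursive multiplications to 7 at each level.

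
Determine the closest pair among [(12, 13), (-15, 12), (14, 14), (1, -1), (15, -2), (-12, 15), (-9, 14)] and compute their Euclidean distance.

Computing all pairwise distances among 7 points:

d((12, 13), (-15, 12)) = 27.0185
d((12, 13), (14, 14)) = 2.2361 <-- minimum
d((12, 13), (1, -1)) = 17.8045
d((12, 13), (15, -2)) = 15.2971
d((12, 13), (-12, 15)) = 24.0832
d((12, 13), (-9, 14)) = 21.0238
d((-15, 12), (14, 14)) = 29.0689
d((-15, 12), (1, -1)) = 20.6155
d((-15, 12), (15, -2)) = 33.1059
d((-15, 12), (-12, 15)) = 4.2426
d((-15, 12), (-9, 14)) = 6.3246
d((14, 14), (1, -1)) = 19.8494
d((14, 14), (15, -2)) = 16.0312
d((14, 14), (-12, 15)) = 26.0192
d((14, 14), (-9, 14)) = 23.0
d((1, -1), (15, -2)) = 14.0357
d((1, -1), (-12, 15)) = 20.6155
d((1, -1), (-9, 14)) = 18.0278
d((15, -2), (-12, 15)) = 31.9061
d((15, -2), (-9, 14)) = 28.8444
d((-12, 15), (-9, 14)) = 3.1623

Closest pair: (12, 13) and (14, 14) with distance 2.2361

The closest pair is (12, 13) and (14, 14) with Euclidean distance 2.2361. For 7 points, brute-force pairwise comparison is shown above. For large n, the divide-and-conquer algorithm (sort by x, recurse on halves, check the dividing strip) achieves O(n log n).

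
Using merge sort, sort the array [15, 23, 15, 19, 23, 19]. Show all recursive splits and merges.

Merge sort trace:

Split: [15, 23, 15, 19, 23, 19] -> [15, 23, 15] and [19, 23, 19]
  Split: [15, 23, 15] -> [15] and [23, 15]
    Split: [23, 15] -> [23] and [15]
    Merge: [23] + [15] -> [15, 23]
  Merge: [15] + [15, 23] -> [15, 15, 23]
  Split: [19, 23, 19] -> [19] and [23, 19]
    Split: [23, 19] -> [23] and [19]
    Merge: [23] + [19] -> [19, 23]
  Merge: [19] + [19, 23] -> [19, 19, 23]
Merge: [15, 15, 23] + [19, 19, 23] -> [15, 15, 19, 19, 23, 23]

Final sorted array: [15, 15, 19, 19, 23, 23]

The merge sort proceeds by recursively splitting the array and merging sorted halves.
After all merges, the sorted array is [15, 15, 19, 19, 23, 23].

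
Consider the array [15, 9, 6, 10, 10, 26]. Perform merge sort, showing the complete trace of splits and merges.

Merge sort trace:

Split: [15, 9, 6, 10, 10, 26] -> [15, 9, 6] and [10, 10, 26]
  Split: [15, 9, 6] -> [15] and [9, 6]
    Split: [9, 6] -> [9] and [6]
    Merge: [9] + [6] -> [6, 9]
  Merge: [15] + [6, 9] -> [6, 9, 15]
  Split: [10, 10, 26] -> [10] and [10, 26]
    Split: [10, 26] -> [10] and [26]
    Merge: [10] + [26] -> [10, 26]
  Merge: [10] + [10, 26] -> [10, 10, 26]
Merge: [6, 9, 15] + [10, 10, 26] -> [6, 9, 10, 10, 15, 26]

Final sorted array: [6, 9, 10, 10, 15, 26]

The merge sort proceeds by recursively splitting the array and merging sorted halves.
After all merges, the sorted array is [6, 9, 10, 10, 15, 26].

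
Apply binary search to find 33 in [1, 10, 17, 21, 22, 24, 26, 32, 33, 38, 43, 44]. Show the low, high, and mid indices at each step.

Binary search for 33 in [1, 10, 17, 21, 22, 24, 26, 32, 33, 38, 43, 44]:

lo=0, hi=11, mid=5, arr[mid]=24 -> 24 < 33, search right half
lo=6, hi=11, mid=8, arr[mid]=33 -> Found target at index 8!

Binary search finds 33 at index 8 after 2 comparisons. The search repeatedly halves the search space by comparing with the middle element.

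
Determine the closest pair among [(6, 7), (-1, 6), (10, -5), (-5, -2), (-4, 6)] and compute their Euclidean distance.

Computing all pairwise distances among 5 points:

d((6, 7), (-1, 6)) = 7.0711
d((6, 7), (10, -5)) = 12.6491
d((6, 7), (-5, -2)) = 14.2127
d((6, 7), (-4, 6)) = 10.0499
d((-1, 6), (10, -5)) = 15.5563
d((-1, 6), (-5, -2)) = 8.9443
d((-1, 6), (-4, 6)) = 3.0 <-- minimum
d((10, -5), (-5, -2)) = 15.2971
d((10, -5), (-4, 6)) = 17.8045
d((-5, -2), (-4, 6)) = 8.0623

Closest pair: (-1, 6) and (-4, 6) with distance 3.0

The closest pair is (-1, 6) and (-4, 6) with Euclidean distance 3.0. For 5 points, brute-force pairwise comparison is shown above. For large n, the divide-and-conquer algorithm (sort by x, recurse on halves, check the dividing strip) achieves O(n log n).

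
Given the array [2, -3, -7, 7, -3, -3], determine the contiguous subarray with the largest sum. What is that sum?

Using Kadane's algorithm on [2, -3, -7, 7, -3, -3]:

Scanning through the array:
Position 1 (value -3): max_ending_here = -1, max_so_far = 2
Position 2 (value -7): max_ending_here = -7, max_so_far = 2
Position 3 (value 7): max_ending_here = 7, max_so_far = 7
Position 4 (value -3): max_ending_here = 4, max_so_far = 7
Position 5 (value -3): max_ending_here = 1, max_so_far = 7

Maximum subarray: [7]
Maximum sum: 7

The maximum subarray is [7] with sum 7. This subarray runs from index 3 to index 3.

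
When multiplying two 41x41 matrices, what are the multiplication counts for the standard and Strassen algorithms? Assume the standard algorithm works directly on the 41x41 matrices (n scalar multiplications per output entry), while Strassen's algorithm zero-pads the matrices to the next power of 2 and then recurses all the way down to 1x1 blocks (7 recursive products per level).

Matrix multiplication for 41x41 matrices:

Strassen's algorithm requires power-of-2 dimensions. Pad 41x41 to 64x64 (next power of 2).

Standard algorithm: 41^3 = 68921 multiplications
Strassen's algorithm: 7^(log2(64)) = 7^6 = 117649 multiplications
Difference: 68921 - 117649 = -48728 (Strassen uses MORE here due to padding overhead — for small or just-over-power-of-2 n, padding can outweigh the per-level savings)

Standard: 68921 multiplications (41^3). Strassen: 117649 multiplications (7^6, after padding to 64x64). Strassen reduces 8 recursive multiplications to 7 at each level.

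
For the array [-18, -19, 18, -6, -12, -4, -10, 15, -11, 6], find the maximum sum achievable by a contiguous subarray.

Using Kadane's algorithm on [-18, -19, 18, -6, -12, -4, -10, 15, -11, 6]:

Scanning through the array:
Position 1 (value -19): max_ending_here = -19, max_so_far = -18
Position 2 (value 18): max_ending_here = 18, max_so_far = 18
Position 3 (value -6): max_ending_here = 12, max_so_far = 18
Position 4 (value -12): max_ending_here = 0, max_so_far = 18
Position 5 (value -4): max_ending_here = -4, max_so_far = 18
Position 6 (value -10): max_ending_here = -10, max_so_far = 18
Position 7 (value 15): max_ending_here = 15, max_so_far = 18
Position 8 (value -11): max_ending_here = 4, max_so_far = 18
Position 9 (value 6): max_ending_here = 10, max_so_far = 18

Maximum subarray: [18]
Maximum sum: 18

The maximum subarray is [18] with sum 18. This subarray runs from index 2 to index 2.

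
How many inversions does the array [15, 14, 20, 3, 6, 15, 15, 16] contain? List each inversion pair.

Finding inversions in [15, 14, 20, 3, 6, 15, 15, 16]:

(0, 1): arr[0]=15 > arr[1]=14
(0, 3): arr[0]=15 > arr[3]=3
(0, 4): arr[0]=15 > arr[4]=6
(1, 3): arr[1]=14 > arr[3]=3
(1, 4): arr[1]=14 > arr[4]=6
(2, 3): arr[2]=20 > arr[3]=3
(2, 4): arr[2]=20 > arr[4]=6
(2, 5): arr[2]=20 > arr[5]=15
(2, 6): arr[2]=20 > arr[6]=15
(2, 7): arr[2]=20 > arr[7]=16

Total inversions: 10

The array has 10 inversion(s): (0,1), (0,3), (0,4), (1,3), (1,4), (2,3), (2,4), (2,5), (2,6), (2,7). Each pair (i,j) satisfies i < j and arr[i] > arr[j].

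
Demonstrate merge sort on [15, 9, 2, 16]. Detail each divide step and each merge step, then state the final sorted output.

Merge sort trace:

Split: [15, 9, 2, 16] -> [15, 9] and [2, 16]
  Split: [15, 9] -> [15] and [9]
  Merge: [15] + [9] -> [9, 15]
  Split: [2, 16] -> [2] and [16]
  Merge: [2] + [16] -> [2, 16]
Merge: [9, 15] + [2, 16] -> [2, 9, 15, 16]

Final sorted array: [2, 9, 15, 16]

The merge sort proceeds by recursively splitting the array and merging sorted halves.
After all merges, the sorted array is [2, 9, 15, 16].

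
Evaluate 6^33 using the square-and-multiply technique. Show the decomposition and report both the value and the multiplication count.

Computing 6^33 by squaring (build up from 6^1; each line after the first costs one multiplication):

6^1 = 6
6^2 = (6^1)^2 = 6^2 = 36
6^4 = (6^2)^2 = 36^2 = 1296
6^8 = (6^4)^2 = 1296^2 = 1679616
6^16 = (6^8)^2 = 1679616^2 = 2821109907456
6^32 = (6^16)^2 = 2821109907456^2 = 7958661109946400884391936
6^33 = 6 * 6^32 = 6 * 7958661109946400884391936 = 47751966659678405306351616

Result: 47751966659678405306351616
Multiplications needed: 6 (6 lines after 6^1)

6^33 = 47751966659678405306351616. Using exponentiation by squaring, this requires 6 multiplications. The key idea: if the exponent is even, square the half-power; if odd, multiply by the base once.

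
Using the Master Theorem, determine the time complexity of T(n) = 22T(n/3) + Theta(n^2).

Master Theorem for T(n) = 22T(n/3) + O(n^2):

a = 22, b = 3, c = 2
log_b(a) = log_3(22) = 2.8136

Case 1: c = 2 < log_3(22) = 2.8136
T(n) = O(n^(log_3 22))

For T(n) = 22T(n/3) + O(n^2): log_3(22) = 2.8136. This is Case 1 of the Master Theorem (c < log_b(a), work dominated by leaves), giving O(n^(log_3 22)).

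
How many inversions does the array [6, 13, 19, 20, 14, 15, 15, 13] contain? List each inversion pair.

Finding inversions in [6, 13, 19, 20, 14, 15, 15, 13]:

(2, 4): arr[2]=19 > arr[4]=14
(2, 5): arr[2]=19 > arr[5]=15
(2, 6): arr[2]=19 > arr[6]=15
(2, 7): arr[2]=19 > arr[7]=13
(3, 4): arr[3]=20 > arr[4]=14
(3, 5): arr[3]=20 > arr[5]=15
(3, 6): arr[3]=20 > arr[6]=15
(3, 7): arr[3]=20 > arr[7]=13
(4, 7): arr[4]=14 > arr[7]=13
(5, 7): arr[5]=15 > arr[7]=13
(6, 7): arr[6]=15 > arr[7]=13

Total inversions: 11

The array has 11 inversion(s): (2,4), (2,5), (2,6), (2,7), (3,4), (3,5), (3,6), (3,7), (4,7), (5,7), (6,7). Each pair (i,j) satisfies i < j and arr[i] > arr[j].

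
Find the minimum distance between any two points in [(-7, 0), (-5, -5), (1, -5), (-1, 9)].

Computing all pairwise distances among 4 points:

d((-7, 0), (-5, -5)) = 5.3852 <-- minimum
d((-7, 0), (1, -5)) = 9.434
d((-7, 0), (-1, 9)) = 10.8167
d((-5, -5), (1, -5)) = 6.0
d((-5, -5), (-1, 9)) = 14.5602
d((1, -5), (-1, 9)) = 14.1421

Closest pair: (-7, 0) and (-5, -5) with distance 5.3852

The closest pair is (-7, 0) and (-5, -5) with Euclidean distance 5.3852. For 4 points, brute-force pairwise comparison is shown above. For large n, the divide-and-conquer algorithm (sort by x, recurse on halves, check the dividing strip) achieves O(n log n).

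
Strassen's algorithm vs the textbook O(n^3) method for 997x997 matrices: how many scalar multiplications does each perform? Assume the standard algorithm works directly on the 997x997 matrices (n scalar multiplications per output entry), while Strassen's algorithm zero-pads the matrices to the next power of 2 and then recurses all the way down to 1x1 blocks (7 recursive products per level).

Matrix multiplication for 997x997 matrices:

Strassen's algorithm requires power-of-2 dimensions. Pad 997x997 to 1024x1024 (next power of 2).

Standard algorithm: 997^3 = 991026973 multiplications
Strassen's algorithm: 7^(log2(1024)) = 7^10 = 282475249 multiplications
Savings: 991026973 - 282475249 = 708551724 multiplications

Standard: 991026973 multiplications (997^3). Strassen: 282475249 multiplications (7^10, after padding to 1024x1024). Strassen reduces 8 recursive multiplications to 7 at each level.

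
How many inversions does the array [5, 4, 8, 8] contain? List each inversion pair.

Finding inversions in [5, 4, 8, 8]:

(0, 1): arr[0]=5 > arr[1]=4

Total inversions: 1

The array has 1 inversion(s): (0,1). Each pair (i,j) satisfies i < j and arr[i] > arr[j].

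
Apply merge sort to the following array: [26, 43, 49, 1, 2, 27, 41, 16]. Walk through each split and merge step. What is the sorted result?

Merge sort trace:

Split: [26, 43, 49, 1, 2, 27, 41, 16] -> [26, 43, 49, 1] and [2, 27, 41, 16]
  Split: [26, 43, 49, 1] -> [26, 43] and [49, 1]
    Split: [26, 43] -> [26] and [43]
    Merge: [26] + [43] -> [26, 43]
    Split: [49, 1] -> [49] and [1]
    Merge: [49] + [1] -> [1, 49]
  Merge: [26, 43] + [1, 49] -> [1, 26, 43, 49]
  Split: [2, 27, 41, 16] -> [2, 27] and [41, 16]
    Split: [2, 27] -> [2] and [27]
    Merge: [2] + [27] -> [2, 27]
    Split: [41, 16] -> [41] and [16]
    Merge: [41] + [16] -> [16, 41]
  Merge: [2, 27] + [16, 41] -> [2, 16, 27, 41]
Merge: [1, 26, 43, 49] + [2, 16, 27, 41] -> [1, 2, 16, 26, 27, 41, 43, 49]

Final sorted array: [1, 2, 16, 26, 27, 41, 43, 49]

The merge sort proceeds by recursively splitting the array and merging sorted halves.
After all merges, the sorted array is [1, 2, 16, 26, 27, 41, 43, 49].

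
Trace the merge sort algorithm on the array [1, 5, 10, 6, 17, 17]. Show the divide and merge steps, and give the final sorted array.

Merge sort trace:

Split: [1, 5, 10, 6, 17, 17] -> [1, 5, 10] and [6, 17, 17]
  Split: [1, 5, 10] -> [1] and [5, 10]
    Split: [5, 10] -> [5] and [10]
    Merge: [5] + [10] -> [5, 10]
  Merge: [1] + [5, 10] -> [1, 5, 10]
  Split: [6, 17, 17] -> [6] and [17, 17]
    Split: [17, 17] -> [17] and [17]
    Merge: [17] + [17] -> [17, 17]
  Merge: [6] + [17, 17] -> [6, 17, 17]
Merge: [1, 5, 10] + [6, 17, 17] -> [1, 5, 6, 10, 17, 17]

Final sorted array: [1, 5, 6, 10, 17, 17]

The merge sort proceeds by recursively splitting the array and merging sorted halves.
After all merges, the sorted array is [1, 5, 6, 10, 17, 17].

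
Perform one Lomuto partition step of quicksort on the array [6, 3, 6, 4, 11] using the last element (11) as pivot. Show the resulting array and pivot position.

Lomuto partition with pivot = 11:

Initial array: [6, 3, 6, 4, 11]

arr[0]=6 <= 11: swap with position 0, array becomes [6, 3, 6, 4, 11]
arr[1]=3 <= 11: swap with position 1, array becomes [6, 3, 6, 4, 11]
arr[2]=6 <= 11: swap with position 2, array becomes [6, 3, 6, 4, 11]
arr[3]=4 <= 11: swap with position 3, array becomes [6, 3, 6, 4, 11]

Place pivot at position 4: [6, 3, 6, 4, 11]
Pivot position: 4

After partitioning with pivot 11, the array becomes [6, 3, 6, 4, 11]. The pivot is placed at index 4. All elements to the left of the pivot are <= 11, and all elements to the right are > 11.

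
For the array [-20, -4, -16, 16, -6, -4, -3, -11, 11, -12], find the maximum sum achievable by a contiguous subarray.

Using Kadane's algorithm on [-20, -4, -16, 16, -6, -4, -3, -11, 11, -12]:

Scanning through the array:
Position 1 (value -4): max_ending_here = -4, max_so_far = -4
Position 2 (value -16): max_ending_here = -16, max_so_far = -4
Position 3 (value 16): max_ending_here = 16, max_so_far = 16
Position 4 (value -6): max_ending_here = 10, max_so_far = 16
Position 5 (value -4): max_ending_here = 6, max_so_far = 16
Position 6 (value -3): max_ending_here = 3, max_so_far = 16
Position 7 (value -11): max_ending_here = -8, max_so_far = 16
Position 8 (value 11): max_ending_here = 11, max_so_far = 16
Position 9 (value -12): max_ending_here = -1, max_so_far = 16

Maximum subarray: [16]
Maximum sum: 16

The maximum subarray is [16] with sum 16. This subarray runs from index 3 to index 3.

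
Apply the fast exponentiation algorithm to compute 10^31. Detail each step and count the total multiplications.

Computing 10^31 by squaring (build up from 10^1; each line after the first costs one multiplication):

10^1 = 10
10^2 = (10^1)^2 = 10^2 = 100
10^3 = 10 * 10^2 = 10 * 100 = 1000
10^6 = (10^3)^2 = 1000^2 = 1000000
10^7 = 10 * 10^6 = 10 * 1000000 = 10000000
10^14 = (10^7)^2 = 10000000^2 = 100000000000000
10^15 = 10 * 10^14 = 10 * 100000000000000 = 1000000000000000
10^30 = (10^15)^2 = 1000000000000000^2 = 1000000000000000000000000000000
10^31 = 10 * 10^30 = 10 * 1000000000000000000000000000000 = 10000000000000000000000000000000

Result: 10000000000000000000000000000000
Multiplications needed: 8 (8 lines after 10^1)

10^31 = 10000000000000000000000000000000. Using exponentiation by squaring, this requires 8 multiplications. The key idea: if the exponent is even, square the half-power; if odd, multiply by the base once.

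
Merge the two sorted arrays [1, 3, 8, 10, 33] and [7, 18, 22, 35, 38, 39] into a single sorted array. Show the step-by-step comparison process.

Merging process:

Compare 1 vs 7: take 1 from left. Merged: [1]
Compare 3 vs 7: take 3 from left. Merged: [1, 3]
Compare 8 vs 7: take 7 from right. Merged: [1, 3, 7]
Compare 8 vs 18: take 8 from left. Merged: [1, 3, 7, 8]
Compare 10 vs 18: take 10 from left. Merged: [1, 3, 7, 8, 10]
Compare 33 vs 18: take 18 from right. Merged: [1, 3, 7, 8, 10, 18]
Compare 33 vs 22: take 22 from right. Merged: [1, 3, 7, 8, 10, 18, 22]
Compare 33 vs 35: take 33 from left. Merged: [1, 3, 7, 8, 10, 18, 22, 33]
Append remaining from right: [35, 38, 39]. Merged: [1, 3, 7, 8, 10, 18, 22, 33, 35, 38, 39]

Final merged array: [1, 3, 7, 8, 10, 18, 22, 33, 35, 38, 39]
Total comparisons: 8

The merged array is [1, 3, 7, 8, 10, 18, 22, 33, 35, 38, 39], requiring 8 comparisons. The merge step runs in O(n) time where n is the total number of elements.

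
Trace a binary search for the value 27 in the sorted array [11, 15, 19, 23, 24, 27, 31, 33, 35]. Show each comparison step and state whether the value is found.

Binary search for 27 in [11, 15, 19, 23, 24, 27, 31, 33, 35]:

lo=0, hi=8, mid=4, arr[mid]=24 -> 24 < 27, search right half
lo=5, hi=8, mid=6, arr[mid]=31 -> 31 > 27, search left half
lo=5, hi=5, mid=5, arr[mid]=27 -> Found target at index 5!

Binary search finds 27 at index 5 after 3 comparisons. The search repeatedly halves the search space by comparing with the middle element.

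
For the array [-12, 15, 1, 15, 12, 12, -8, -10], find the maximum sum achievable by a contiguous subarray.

Using Kadane's algorithm on [-12, 15, 1, 15, 12, 12, -8, -10]:

Scanning through the array:
Position 1 (value 15): max_ending_here = 15, max_so_far = 15
Position 2 (value 1): max_ending_here = 16, max_so_far = 16
Position 3 (value 15): max_ending_here = 31, max_so_far = 31
Position 4 (value 12): max_ending_here = 43, max_so_far = 43
Position 5 (value 12): max_ending_here = 55, max_so_far = 55
Position 6 (value -8): max_ending_here = 47, max_so_far = 55
Position 7 (value -10): max_ending_here = 37, max_so_far = 55

Maximum subarray: [15, 1, 15, 12, 12]
Maximum sum: 55

The maximum subarray is [15, 1, 15, 12, 12] with sum 55. This subarray runs from index 1 to index 5.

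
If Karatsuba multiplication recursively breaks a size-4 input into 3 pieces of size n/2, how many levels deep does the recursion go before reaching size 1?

For divide and conquer with division factor 2:

Problem sizes at each level:
Level 0: 4
Level 1: 2
Level 2: 1

The root is level 0 and the size-1 base case is level 2 (the tree spans levels 0 through 2, i.e. 3 levels counting the root), so the depth is the number of divisions: log_2(4) = 2

The recursion tree depth is log_2(4) = 2. At each level, the problem size is divided by 2, so it takes 2 divisions to reduce to a base case of size 1. The algorithm makes 3 recursive calls at each level.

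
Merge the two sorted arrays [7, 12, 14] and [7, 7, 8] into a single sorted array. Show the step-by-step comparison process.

Merging process:

Compare 7 vs 7: take 7 from left. Merged: [7]
Compare 12 vs 7: take 7 from right. Merged: [7, 7]
Compare 12 vs 7: take 7 from right. Merged: [7, 7, 7]
Compare 12 vs 8: take 8 from right. Merged: [7, 7, 7, 8]
Append remaining from left: [12, 14]. Merged: [7, 7, 7, 8, 12, 14]

Final merged array: [7, 7, 7, 8, 12, 14]
Total comparisons: 4

The merged array is [7, 7, 7, 8, 12, 14], requiring 4 comparisons. The merge step runs in O(n) time where n is the total number of elements.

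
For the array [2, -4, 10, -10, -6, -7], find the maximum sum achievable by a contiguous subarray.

Using Kadane's algorithm on [2, -4, 10, -10, -6, -7]:

Scanning through the array:
Position 1 (value -4): max_ending_here = -2, max_so_far = 2
Position 2 (value 10): max_ending_here = 10, max_so_far = 10
Position 3 (value -10): max_ending_here = 0, max_so_far = 10
Position 4 (value -6): max_ending_here = -6, max_so_far = 10
Position 5 (value -7): max_ending_here = -7, max_so_far = 10

Maximum subarray: [10]
Maximum sum: 10

The maximum subarray is [10] with sum 10. This subarray runs from index 2 to index 2.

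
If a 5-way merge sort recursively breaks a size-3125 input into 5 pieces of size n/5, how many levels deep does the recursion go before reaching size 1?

For divide and conquer with division factor 5:

Problem sizes at each level:
Level 0: 3125
Level 1: 625
Level 2: 125
Level 3: 25
Level 4: 5
Level 5: 1

The root is level 0 and the size-1 base case is level 5 (the tree spans levels 0 through 5, i.e. 6 levels counting the root), so the depth is the number of divisions: log_5(3125) = 5

The recursion tree depth is log_5(3125) = 5. At each level, the problem size is divided by 5, so it takes 5 divisions to reduce to a base case of size 1. The algorithm makes 5 recursive calls at each level.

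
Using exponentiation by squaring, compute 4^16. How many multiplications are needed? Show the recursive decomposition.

Computing 4^16 by squaring (build up from 4^1; each line after the first costs one multiplication):

4^1 = 4
4^2 = (4^1)^2 = 4^2 = 16
4^4 = (4^2)^2 = 16^2 = 256
4^8 = (4^4)^2 = 256^2 = 65536
4^16 = (4^8)^2 = 65536^2 = 4294967296

Result: 4294967296
Multiplications needed: 4 (4 lines after 4^1)

4^16 = 4294967296. Using exponentiation by squaring, this requires 4 multiplications. The key idea: if the exponent is even, square the half-power; if odd, multiply by the base once.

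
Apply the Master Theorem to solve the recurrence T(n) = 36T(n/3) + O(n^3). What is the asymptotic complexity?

Master Theorem for T(n) = 36T(n/3) + O(n^3):

a = 36, b = 3, c = 3
log_b(a) = log_3(36) = 3.2619

Case 1: c = 3 < log_3(36) = 3.2619
T(n) = O(n^(log_3 36))

For T(n) = 36T(n/3) + O(n^3): log_3(36) = 3.2619. This is Case 1 of the Master Theorem (c < log_b(a), work dominated by leaves), giving O(n^(log_3 36)).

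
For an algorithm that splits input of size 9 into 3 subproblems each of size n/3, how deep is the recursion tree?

For divide and conquer with division factor 3:

Problem sizes at each level:
Level 0: 9
Level 1: 3
Level 2: 1

The root is level 0 and the size-1 base case is level 2 (the tree spans levels 0 through 2, i.e. 3 levels counting the root), so the depth is the number of divisions: log_3(9) = 2

The recursion tree depth is log_3(9) = 2. At each level, the problem size is divided by 3, so it takes 2 divisions to reduce to a base case of size 1. The algorithm makes 3 recursive calls at each level.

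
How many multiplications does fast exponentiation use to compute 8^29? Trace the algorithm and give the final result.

Computing 8^29 by squaring (build up from 8^1; each line after the first costs one multiplication):

8^1 = 8
8^2 = (8^1)^2 = 8^2 = 64
8^3 = 8 * 8^2 = 8 * 64 = 512
8^6 = (8^3)^2 = 512^2 = 262144
8^7 = 8 * 8^6 = 8 * 262144 = 2097152
8^14 = (8^7)^2 = 2097152^2 = 4398046511104
8^28 = (8^14)^2 = 4398046511104^2 = 19342813113834066795298816
8^29 = 8 * 8^28 = 8 * 19342813113834066795298816 = 154742504910672534362390528

Result: 154742504910672534362390528
Multiplications needed: 7 (7 lines after 8^1)

8^29 = 154742504910672534362390528. Using exponentiation by squaring, this requires 7 multiplications. The key idea: if the exponent is even, square the half-power; if odd, multiply by the base once.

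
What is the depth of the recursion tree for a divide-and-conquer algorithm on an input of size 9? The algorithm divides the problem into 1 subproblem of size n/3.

For divide and conquer with division factor 3:

Problem sizes at each level:
Level 0: 9
Level 1: 3
Level 2: 1

The root is level 0 and the size-1 base case is level 2 (the tree spans levels 0 through 2, i.e. 3 levels counting the root), so the depth is the number of divisions: log_3(9) = 2

The recursion tree depth is log_3(9) = 2. At each level, the problem size is divided by 3, so it takes 2 divisions to reduce to a base case of size 1. The algorithm makes 1 recursive call at each level.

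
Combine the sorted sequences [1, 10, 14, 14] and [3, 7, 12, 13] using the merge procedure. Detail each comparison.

Merging process:

Compare 1 vs 3: take 1 from left. Merged: [1]
Compare 10 vs 3: take 3 from right. Merged: [1, 3]
Compare 10 vs 7: take 7 from right. Merged: [1, 3, 7]
Compare 10 vs 12: take 10 from left. Merged: [1, 3, 7, 10]
Compare 14 vs 12: take 12 from right. Merged: [1, 3, 7, 10, 12]
Compare 14 vs 13: take 13 from right. Merged: [1, 3, 7, 10, 12, 13]
Append remaining from left: [14, 14]. Merged: [1, 3, 7, 10, 12, 13, 14, 14]

Final merged array: [1, 3, 7, 10, 12, 13, 14, 14]
Total comparisons: 6

The merged array is [1, 3, 7, 10, 12, 13, 14, 14], requiring 6 comparisons. The merge step runs in O(n) time where n is the total number of elements.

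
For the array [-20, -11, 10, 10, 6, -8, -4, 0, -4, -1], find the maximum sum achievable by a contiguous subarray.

Using Kadane's algorithm on [-20, -11, 10, 10, 6, -8, -4, 0, -4, -1]:

Scanning through the array:
Position 1 (value -11): max_ending_here = -11, max_so_far = -11
Position 2 (value 10): max_ending_here = 10, max_so_far = 10
Position 3 (value 10): max_ending_here = 20, max_so_far = 20
Position 4 (value 6): max_ending_here = 26, max_so_far = 26
Position 5 (value -8): max_ending_here = 18, max_so_far = 26
Position 6 (value -4): max_ending_here = 14, max_so_far = 26
Position 7 (value 0): max_ending_here = 14, max_so_far = 26
Position 8 (value -4): max_ending_here = 10, max_so_far = 26
Position 9 (value -1): max_ending_here = 9, max_so_far = 26

Maximum subarray: [10, 10, 6]
Maximum sum: 26

The maximum subarray is [10, 10, 6] with sum 26. This subarray runs from index 2 to index 4.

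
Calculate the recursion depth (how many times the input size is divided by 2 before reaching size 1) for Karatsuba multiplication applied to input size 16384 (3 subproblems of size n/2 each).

For divide and conquer with division factor 2:

Problem sizes at each level:
Level 0: 16384
Level 1: 8192
Level 2: 4096
Level 3: 2048
Level 4: 1024
Level 5: 512
Level 6: 256
Level 7: 128
Level 8: 64
Level 9: 32
Level 10: 16
Level 11: 8
Level 12: 4
Level 13: 2
Level 14: 1

The root is level 0 and the size-1 base case is level 14 (the tree spans levels 0 through 14, i.e. 15 levels counting the root), so the depth is the number of divisions: log_2(16384) = 14

The recursion tree depth is log_2(16384) = 14. At each level, the problem size is divided by 2, so it takes 14 divisions to reduce to a base case of size 1. The algorithm makes 3 recursive calls at each level.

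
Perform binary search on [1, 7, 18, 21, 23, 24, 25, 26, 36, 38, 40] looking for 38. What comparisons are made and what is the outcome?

Binary search for 38 in [1, 7, 18, 21, 23, 24, 25, 26, 36, 38, 40]:

lo=0, hi=10, mid=5, arr[mid]=24 -> 24 < 38, search right half
lo=6, hi=10, mid=8, arr[mid]=36 -> 36 < 38, search right half
lo=9, hi=10, mid=9, arr[mid]=38 -> Found target at index 9!

Binary search finds 38 at index 9 after 3 comparisons. The search repeatedly halves the search space by comparing with the middle element.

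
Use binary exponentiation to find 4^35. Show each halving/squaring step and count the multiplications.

Computing 4^35 by squaring (build up from 4^1; each line after the first costs one multiplication):

4^1 = 4
4^2 = (4^1)^2 = 4^2 = 16
4^4 = (4^2)^2 = 16^2 = 256
4^8 = (4^4)^2 = 256^2 = 65536
4^16 = (4^8)^2 = 65536^2 = 4294967296
4^17 = 4 * 4^16 = 4 * 4294967296 = 17179869184
4^34 = (4^17)^2 = 17179869184^2 = 295147905179352825856
4^35 = 4 * 4^34 = 4 * 295147905179352825856 = 1180591620717411303424

Result: 1180591620717411303424
Multiplications needed: 7 (7 lines after 4^1)

4^35 = 1180591620717411303424. Using exponentiation by squaring, this requires 7 multiplications. The key idea: if the exponent is even, square the half-power; if odd, multiply by the base once.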